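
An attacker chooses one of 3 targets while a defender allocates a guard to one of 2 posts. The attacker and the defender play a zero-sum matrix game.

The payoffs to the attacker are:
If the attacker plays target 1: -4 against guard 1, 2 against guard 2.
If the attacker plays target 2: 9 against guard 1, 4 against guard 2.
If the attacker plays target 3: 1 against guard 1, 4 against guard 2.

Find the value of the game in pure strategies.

Row minima: -4, 4, 1 → the attacker's maximin is 4.
Column maxima: 9, 4 → the defender's minimax is 4.
They coincide at (target 2, guard 2), so the value is 4.

4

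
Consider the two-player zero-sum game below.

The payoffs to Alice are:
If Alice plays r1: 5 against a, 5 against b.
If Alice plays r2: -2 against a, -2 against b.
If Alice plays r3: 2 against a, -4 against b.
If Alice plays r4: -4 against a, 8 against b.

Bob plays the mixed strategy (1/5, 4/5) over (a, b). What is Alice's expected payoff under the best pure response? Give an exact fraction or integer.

28/5

r1: (5)·(1/5) + (5)·(4/5) = 5.
r2: (-2)·(1/5) + (-2)·(4/5) = -2.
r3: (2)·(1/5) + (-4)·(4/5) = -14/5.
r4: (-4)·(1/5) + (8)·(4/5) = 28/5.
The best pure response is r4 with expected payoff 28/5.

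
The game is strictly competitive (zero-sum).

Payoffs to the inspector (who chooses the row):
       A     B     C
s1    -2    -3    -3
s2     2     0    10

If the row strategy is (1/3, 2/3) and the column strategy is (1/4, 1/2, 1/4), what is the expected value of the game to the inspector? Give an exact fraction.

Against (1/4, 1/2, 1/4), each row's expected payoff is s1: -11/4; s2: 3.
Taking the (1/3, 2/3)-weighted average: (1/3)·(-11/4) + (2/3)·(3) = 13/12.

13/12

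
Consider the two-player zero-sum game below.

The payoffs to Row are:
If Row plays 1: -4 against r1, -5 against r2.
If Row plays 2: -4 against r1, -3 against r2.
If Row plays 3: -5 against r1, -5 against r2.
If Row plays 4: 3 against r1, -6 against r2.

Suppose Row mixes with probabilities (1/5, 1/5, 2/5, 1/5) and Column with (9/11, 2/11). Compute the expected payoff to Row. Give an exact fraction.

-183/55

Against (9/11, 2/11), each row's expected payoff is 1: -46/11; 2: -42/11; 3: -5; 4: 15/11.
Taking the (1/5, 1/5, 2/5, 1/5)-weighted average: (1/5)·(-46/11) + (1/5)·(-42/11) + (2/5)·(-5) + (1/5)·(15/11) = -183/55.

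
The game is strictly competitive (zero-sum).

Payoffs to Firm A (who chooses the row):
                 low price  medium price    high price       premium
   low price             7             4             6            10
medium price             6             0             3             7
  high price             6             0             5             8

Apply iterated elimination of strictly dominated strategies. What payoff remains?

Row high price is strictly dominated by row low price (7>6, 4>0, 6>5, 10>8); eliminate high price.
Column low price is strictly dominated by medium price for Firm B (4<7, 0<6); eliminate low price.
Row medium price is strictly dominated by row low price (4>0, 6>3, 10>7); eliminate medium price.
Column premium is strictly dominated by medium price for Firm B (4<10); eliminate premium.
Column high price is strictly dominated by medium price for Firm B (4<6); eliminate high price.
Only (low price, medium price) remains, with payoff 4.

4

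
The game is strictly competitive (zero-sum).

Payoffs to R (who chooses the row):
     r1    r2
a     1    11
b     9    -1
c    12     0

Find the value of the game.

6

Row b is strictly dominated by row c, so R never plays it.
The remaining 2×2 game on (a, c) × (r1, r2) has no saddle point. Let R play a with probability p; indifference gives p + 12(1−p) = 11p, so p = 6/11.
Similarly C's optimal q on r1 is 1/2, and the value is 1·(1/2) + (11)·(1/2) = 6.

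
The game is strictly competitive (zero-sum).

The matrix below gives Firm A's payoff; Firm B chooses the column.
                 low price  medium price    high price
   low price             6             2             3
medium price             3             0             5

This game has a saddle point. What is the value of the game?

2

Row minima: 2, 0 → Firm A's maximin is 2.
Column maxima: 6, 2, 5 → Firm B's minimax is 2.
They coincide at (low price, medium price), so the value is 2.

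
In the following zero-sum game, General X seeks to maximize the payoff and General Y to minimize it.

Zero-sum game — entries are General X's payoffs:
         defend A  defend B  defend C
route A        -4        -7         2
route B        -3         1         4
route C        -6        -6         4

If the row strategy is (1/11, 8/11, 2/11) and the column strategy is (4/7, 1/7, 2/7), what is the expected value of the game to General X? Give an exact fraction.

-87/77

Against (4/7, 1/7, 2/7), each row's expected payoff is route A: -19/7; route B: -3/7; route C: -22/7.
Taking the (1/11, 8/11, 2/11)-weighted average: (1/11)·(-19/7) + (8/11)·(-3/7) + (2/11)·(-22/7) = -87/77.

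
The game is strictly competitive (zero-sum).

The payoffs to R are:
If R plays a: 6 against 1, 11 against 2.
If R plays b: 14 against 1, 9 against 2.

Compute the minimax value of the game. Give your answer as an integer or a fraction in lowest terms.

Row minima are 6 and 9, so R's maximin is 9; column maxima are 14 and 11, so C's minimax is 11. These differ, so the equilibrium is in mixed strategies.
Let R play a with probability p. C is indifferent when 6p + 14(1−p) = 11p + 9(1−p), giving p = 1/2.
Let C play 1 with probability q. R is indifferent when 6q + 11(1−q) = 14q + 9(1−q), giving q = 1/5.
The value is 6·(1/5) + (11)·(4/5) = 10.

10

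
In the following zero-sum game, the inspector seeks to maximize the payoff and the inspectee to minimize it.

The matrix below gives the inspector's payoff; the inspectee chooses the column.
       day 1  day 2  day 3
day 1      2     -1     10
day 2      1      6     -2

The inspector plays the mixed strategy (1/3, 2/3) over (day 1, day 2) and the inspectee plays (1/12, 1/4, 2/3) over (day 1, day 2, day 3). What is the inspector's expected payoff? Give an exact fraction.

85/36

Against (1/12, 1/4, 2/3), each row's expected payoff is day 1: 79/12; day 2: 1/4.
Taking the (1/3, 2/3)-weighted average: (1/3)·(79/12) + (2/3)·(1/4) = 85/36.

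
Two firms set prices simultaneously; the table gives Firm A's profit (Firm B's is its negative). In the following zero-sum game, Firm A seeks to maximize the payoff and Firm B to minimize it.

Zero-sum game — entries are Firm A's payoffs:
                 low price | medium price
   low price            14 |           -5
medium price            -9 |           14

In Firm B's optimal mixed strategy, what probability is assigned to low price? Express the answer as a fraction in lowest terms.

19/42

Row minima are -5 and -9, so Firm A's maximin is -5; column maxima are 14 and 14, so Firm B's minimax is 14. These differ, so the equilibrium is in mixed strategies.
Let Firm B play low price with probability q. Firm A is indifferent when 14q − 5(1−q) = −9q + 14(1−q), giving q = 19/42.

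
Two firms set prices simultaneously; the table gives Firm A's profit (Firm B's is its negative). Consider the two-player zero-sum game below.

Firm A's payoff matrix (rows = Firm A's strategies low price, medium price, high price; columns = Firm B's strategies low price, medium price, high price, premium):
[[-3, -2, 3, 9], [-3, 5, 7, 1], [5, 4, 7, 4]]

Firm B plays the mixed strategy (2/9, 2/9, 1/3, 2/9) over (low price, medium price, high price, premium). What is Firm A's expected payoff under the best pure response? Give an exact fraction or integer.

47/9

low price: (-3)·(2/9) + (-2)·(2/9) + (3)·(1/3) + (9)·(2/9) = 17/9.
medium price: (-3)·(2/9) + (5)·(2/9) + (7)·(1/3) + (1)·(2/9) = 3.
high price: (5)·(2/9) + (4)·(2/9) + (7)·(1/3) + (4)·(2/9) = 47/9.
The best pure response is high price with expected payoff 47/9.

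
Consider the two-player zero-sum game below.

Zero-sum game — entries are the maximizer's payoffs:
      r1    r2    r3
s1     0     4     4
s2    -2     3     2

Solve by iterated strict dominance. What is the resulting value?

0

Row s2 is strictly dominated by row s1 (0>-2, 4>3, 4>2); eliminate s2.
Column r2 is strictly dominated by r1 for the minimizer (0<4); eliminate r2.
Column r3 is strictly dominated by r1 for the minimizer (0<4); eliminate r3.
Only (s1, r1) remains, with payoff 0.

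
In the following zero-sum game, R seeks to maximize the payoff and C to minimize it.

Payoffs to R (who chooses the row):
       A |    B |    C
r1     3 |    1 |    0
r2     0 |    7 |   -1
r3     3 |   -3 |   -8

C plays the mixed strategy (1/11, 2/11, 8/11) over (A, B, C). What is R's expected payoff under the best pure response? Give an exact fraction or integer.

6/11

r1: (3)·(1/11) + (1)·(2/11) + (0)·(8/11) = 5/11.
r2: (0)·(1/11) + (7)·(2/11) + (-1)·(8/11) = 6/11.
r3: (3)·(1/11) + (-3)·(2/11) + (-8)·(8/11) = -67/11.
The best pure response is r2 with expected payoff 6/11.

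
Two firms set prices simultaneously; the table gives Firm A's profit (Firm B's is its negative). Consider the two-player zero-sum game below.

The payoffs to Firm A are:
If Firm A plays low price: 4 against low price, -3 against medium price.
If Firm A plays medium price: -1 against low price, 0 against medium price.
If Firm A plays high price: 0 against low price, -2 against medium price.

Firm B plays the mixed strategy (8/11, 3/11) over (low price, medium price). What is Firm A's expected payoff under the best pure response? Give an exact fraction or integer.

low price: (4)·(8/11) + (-3)·(3/11) = 23/11.
medium price: (-1)·(8/11) + (0)·(3/11) = -8/11.
high price: (0)·(8/11) + (-2)·(3/11) = -6/11.
The best pure response is low price with expected payoff 23/11.

23/11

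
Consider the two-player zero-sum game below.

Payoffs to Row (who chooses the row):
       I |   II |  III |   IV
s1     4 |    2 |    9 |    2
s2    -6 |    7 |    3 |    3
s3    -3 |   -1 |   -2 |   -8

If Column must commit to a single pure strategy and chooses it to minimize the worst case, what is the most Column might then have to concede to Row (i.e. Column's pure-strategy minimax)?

The worst case (largest entry) in each column is I: 4, II: 7, III: 9, IV: 3.
The best (smallest) of these is 3.

3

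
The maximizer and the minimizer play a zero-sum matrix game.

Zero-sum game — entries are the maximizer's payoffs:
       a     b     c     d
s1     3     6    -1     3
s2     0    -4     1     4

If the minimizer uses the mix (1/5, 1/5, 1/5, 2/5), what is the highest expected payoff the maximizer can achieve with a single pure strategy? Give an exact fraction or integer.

14/5

s1: (3)·(1/5) + (6)·(1/5) + (-1)·(1/5) + (3)·(2/5) = 14/5.
s2: (0)·(1/5) + (-4)·(1/5) + (1)·(1/5) + (4)·(2/5) = 1.
The best pure response is s1 with expected payoff 14/5.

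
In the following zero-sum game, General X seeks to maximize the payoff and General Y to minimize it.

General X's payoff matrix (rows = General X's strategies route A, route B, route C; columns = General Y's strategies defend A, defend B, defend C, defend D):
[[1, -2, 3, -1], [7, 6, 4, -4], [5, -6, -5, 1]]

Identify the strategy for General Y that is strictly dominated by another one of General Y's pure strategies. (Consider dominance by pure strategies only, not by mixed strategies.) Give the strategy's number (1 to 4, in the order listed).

1

General Y prefers columns that give General X less. Compare defend A with defend B: -2 < 1, 6 < 7, -6 < 5.
So defend B strictly dominates defend A for General Y; defend A is strictly dominated.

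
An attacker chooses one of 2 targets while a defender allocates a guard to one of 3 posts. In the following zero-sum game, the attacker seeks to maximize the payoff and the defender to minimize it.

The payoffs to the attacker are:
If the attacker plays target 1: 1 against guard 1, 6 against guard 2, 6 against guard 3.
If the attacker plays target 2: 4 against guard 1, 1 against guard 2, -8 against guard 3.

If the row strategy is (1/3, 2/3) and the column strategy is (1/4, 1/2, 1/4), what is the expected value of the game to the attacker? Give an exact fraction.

Against (1/4, 1/2, 1/4), each row's expected payoff is target 1: 19/4; target 2: -1/2.
Taking the (1/3, 2/3)-weighted average: (1/3)·(19/4) + (2/3)·(-1/2) = 5/4.

5/4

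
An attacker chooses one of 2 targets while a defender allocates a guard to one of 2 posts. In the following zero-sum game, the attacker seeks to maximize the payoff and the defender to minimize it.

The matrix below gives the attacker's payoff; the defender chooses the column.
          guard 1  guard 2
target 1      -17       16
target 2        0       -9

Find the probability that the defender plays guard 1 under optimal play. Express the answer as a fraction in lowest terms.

25/42

Row minima are -17 and -9, so the attacker's maximin is -9; column maxima are 0 and 16, so the defender's minimax is 0. These differ, so the equilibrium is in mixed strategies.
Let the defender play guard 1 with probability q. The attacker is indifferent when −17q + 16(1−q) = −9(1−q), giving q = 25/42.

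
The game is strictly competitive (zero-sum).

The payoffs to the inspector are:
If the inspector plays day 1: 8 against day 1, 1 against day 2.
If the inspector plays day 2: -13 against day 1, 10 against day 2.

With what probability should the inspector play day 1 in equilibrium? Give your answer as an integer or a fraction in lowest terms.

23/30

Row minima are 1 and -13, so the inspector's maximin is 1; column maxima are 8 and 10, so the inspectee's minimax is 8. These differ, so the equilibrium is in mixed strategies.
Let the inspector play day 1 with probability p. The inspectee is indifferent when 8p − 13(1−p) = p + 10(1−p), giving p = 23/30.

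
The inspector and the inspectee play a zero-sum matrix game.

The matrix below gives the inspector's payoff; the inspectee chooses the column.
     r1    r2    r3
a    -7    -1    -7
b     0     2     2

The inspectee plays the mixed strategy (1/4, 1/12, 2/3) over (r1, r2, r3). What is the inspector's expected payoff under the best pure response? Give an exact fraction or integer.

a: (-7)·(1/4) + (-1)·(1/12) + (-7)·(2/3) = -13/2.
b: (0)·(1/4) + (2)·(1/12) + (2)·(2/3) = 3/2.
The best pure response is b with expected payoff 3/2.

3/2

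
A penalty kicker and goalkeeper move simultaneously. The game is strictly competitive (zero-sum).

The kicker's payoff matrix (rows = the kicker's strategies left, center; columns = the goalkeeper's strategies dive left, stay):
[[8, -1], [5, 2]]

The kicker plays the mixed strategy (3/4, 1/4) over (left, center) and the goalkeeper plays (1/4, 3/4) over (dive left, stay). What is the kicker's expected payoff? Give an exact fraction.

Against (1/4, 3/4), each row's expected payoff is left: 5/4; center: 11/4.
Taking the (3/4, 1/4)-weighted average: (3/4)·(5/4) + (1/4)·(11/4) = 13/8.

13/8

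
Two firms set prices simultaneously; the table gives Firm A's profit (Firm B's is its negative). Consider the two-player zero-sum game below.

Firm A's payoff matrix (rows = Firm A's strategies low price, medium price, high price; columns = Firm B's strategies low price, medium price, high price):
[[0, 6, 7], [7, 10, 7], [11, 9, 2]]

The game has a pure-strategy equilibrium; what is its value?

7

Row minima: 0, 7, 2 → Firm A's maximin is 7.
Column maxima: 11, 10, 7 → Firm B's minimax is 7.
They coincide at (medium price, high price), so the value is 7.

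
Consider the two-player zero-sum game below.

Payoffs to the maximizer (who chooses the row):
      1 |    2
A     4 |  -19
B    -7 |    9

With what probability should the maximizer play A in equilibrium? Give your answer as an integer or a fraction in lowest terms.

16/39

Row minima are -19 and -7, so the maximizer's maximin is -7; column maxima are 4 and 9, so the minimizer's minimax is 4. These differ, so the equilibrium is in mixed strategies.
Let the maximizer play A with probability p. The minimizer is indifferent when 4p − 7(1−p) = −19p + 9(1−p), giving p = 16/39.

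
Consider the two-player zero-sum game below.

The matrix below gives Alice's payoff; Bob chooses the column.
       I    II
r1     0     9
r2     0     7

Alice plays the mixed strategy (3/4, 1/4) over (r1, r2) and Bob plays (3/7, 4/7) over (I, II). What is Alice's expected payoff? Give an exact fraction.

34/7

Against (3/7, 4/7), each row's expected payoff is r1: 36/7; r2: 4.
Taking the (3/4, 1/4)-weighted average: (3/4)·(36/7) + (1/4)·(4) = 34/7.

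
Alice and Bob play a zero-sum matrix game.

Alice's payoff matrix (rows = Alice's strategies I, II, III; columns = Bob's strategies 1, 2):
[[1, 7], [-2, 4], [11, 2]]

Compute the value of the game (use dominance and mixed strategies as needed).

5

Row II is strictly dominated by row I, so Alice never plays it.
The remaining 2×2 game on (I, III) × (1, 2) has no saddle point. Let Alice play I with probability p; indifference gives p + 11(1−p) = 7p + 2(1−p), so p = 3/5.
Similarly Bob's optimal q on 1 is 1/3, and the value is 1·(1/3) + (7)·(2/3) = 5.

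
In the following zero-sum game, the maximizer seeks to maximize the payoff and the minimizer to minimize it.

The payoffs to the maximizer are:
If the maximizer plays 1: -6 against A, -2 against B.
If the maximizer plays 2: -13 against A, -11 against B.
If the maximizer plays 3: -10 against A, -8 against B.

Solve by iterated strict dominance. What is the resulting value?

Row 3 is strictly dominated by row 1 (-6>-10, -2>-8); eliminate 3.
Row 2 is strictly dominated by row 1 (-6>-13, -2>-11); eliminate 2.
Column B is strictly dominated by A for the minimizer (-6<-2); eliminate B.
Only (1, A) remains, with payoff -6.

-6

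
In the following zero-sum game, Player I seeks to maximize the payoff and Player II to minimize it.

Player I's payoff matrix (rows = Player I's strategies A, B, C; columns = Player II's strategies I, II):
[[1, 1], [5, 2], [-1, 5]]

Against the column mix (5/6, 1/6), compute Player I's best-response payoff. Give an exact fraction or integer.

9/2

A: (1)·(5/6) + (1)·(1/6) = 1.
B: (5)·(5/6) + (2)·(1/6) = 9/2.
C: (-1)·(5/6) + (5)·(1/6) = 0.
The best pure response is B with expected payoff 9/2.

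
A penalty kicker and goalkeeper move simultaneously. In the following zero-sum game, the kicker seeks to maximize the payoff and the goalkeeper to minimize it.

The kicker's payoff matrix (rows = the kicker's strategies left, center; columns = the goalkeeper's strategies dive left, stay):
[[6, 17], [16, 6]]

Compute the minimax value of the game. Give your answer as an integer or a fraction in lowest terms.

Row minima are 6 and 6, so the kicker's maximin is 6; column maxima are 16 and 17, so the goalkeeper's minimax is 16. These differ, so the equilibrium is in mixed strategies.
Let the kicker play left with probability p. The goalkeeper is indifferent when 6p + 16(1−p) = 17p + 6(1−p), giving p = 10/21.
Let the goalkeeper play dive left with probability q. The kicker is indifferent when 6q + 17(1−q) = 16q + 6(1−q), giving q = 11/21.
The value is 6·(11/21) + (17)·(10/21) = 236/21.

236/21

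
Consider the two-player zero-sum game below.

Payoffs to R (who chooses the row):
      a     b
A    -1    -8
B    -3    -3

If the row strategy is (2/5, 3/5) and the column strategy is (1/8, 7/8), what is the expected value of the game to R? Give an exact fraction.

Against (1/8, 7/8), each row's expected payoff is A: -57/8; B: -3.
Taking the (2/5, 3/5)-weighted average: (2/5)·(-57/8) + (3/5)·(-3) = -93/20.

-93/20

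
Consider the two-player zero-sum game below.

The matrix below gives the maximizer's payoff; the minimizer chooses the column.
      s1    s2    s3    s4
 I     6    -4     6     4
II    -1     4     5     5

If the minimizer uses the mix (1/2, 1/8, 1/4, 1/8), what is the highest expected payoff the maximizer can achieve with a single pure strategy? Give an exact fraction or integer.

9/2

I: (6)·(1/2) + (-4)·(1/8) + (6)·(1/4) + (4)·(1/8) = 9/2.
II: (-1)·(1/2) + (4)·(1/8) + (5)·(1/4) + (5)·(1/8) = 15/8.
The best pure response is I with expected payoff 9/2.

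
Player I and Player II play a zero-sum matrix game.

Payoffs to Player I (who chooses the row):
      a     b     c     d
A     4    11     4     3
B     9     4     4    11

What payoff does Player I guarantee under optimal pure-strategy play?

Row minima: 3, 4 → Player I's maximin is 4.
Column maxima: 9, 11, 4, 11 → Player II's minimax is 4.
They coincide at (B, c), so the value is 4.

4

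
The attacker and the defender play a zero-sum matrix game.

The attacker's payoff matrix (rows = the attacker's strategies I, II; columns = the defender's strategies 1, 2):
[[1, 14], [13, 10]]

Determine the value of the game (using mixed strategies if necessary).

Row minima are 1 and 10, so the attacker's maximin is 10; column maxima are 13 and 14, so the defender's minimax is 13. These differ, so the equilibrium is in mixed strategies.
Let the attacker play I with probability p. The defender is indifferent when p + 13(1−p) = 14p + 10(1−p), giving p = 3/16.
Let the defender play 1 with probability q. The attacker is indifferent when q + 14(1−q) = 13q + 10(1−q), giving q = 1/4.
The value is 1·(1/4) + (14)·(3/4) = 43/4.

43/4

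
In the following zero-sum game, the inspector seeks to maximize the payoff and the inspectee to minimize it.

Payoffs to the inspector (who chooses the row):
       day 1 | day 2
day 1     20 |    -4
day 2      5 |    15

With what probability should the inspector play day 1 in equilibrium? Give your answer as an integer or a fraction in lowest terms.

Row minima are -4 and 5, so the inspector's maximin is 5; column maxima are 20 and 15, so the inspectee's minimax is 15. These differ, so the equilibrium is in mixed strategies.
Let the inspector play day 1 with probability p. The inspectee is indifferent when 20p + 5(1−p) = −4p + 15(1−p), giving p = 5/17.

5/17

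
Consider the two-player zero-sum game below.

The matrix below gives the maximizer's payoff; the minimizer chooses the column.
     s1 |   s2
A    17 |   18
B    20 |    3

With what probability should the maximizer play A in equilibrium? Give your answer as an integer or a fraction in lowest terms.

Row minima are 17 and 3, so the maximizer's maximin is 17; column maxima are 20 and 18, so the minimizer's minimax is 18. These differ, so the equilibrium is in mixed strategies.
Let the maximizer play A with probability p. The minimizer is indifferent when 17p + 20(1−p) = 18p + 3(1−p), giving p = 17/18.

17/18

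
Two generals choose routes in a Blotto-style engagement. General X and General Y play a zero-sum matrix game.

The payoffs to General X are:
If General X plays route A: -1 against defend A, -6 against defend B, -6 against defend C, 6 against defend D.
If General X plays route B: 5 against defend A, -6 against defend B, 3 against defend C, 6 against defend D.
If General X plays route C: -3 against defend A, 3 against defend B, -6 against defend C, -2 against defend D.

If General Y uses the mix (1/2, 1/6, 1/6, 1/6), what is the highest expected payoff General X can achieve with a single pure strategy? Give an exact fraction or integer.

route A: (-1)·(1/2) + (-6)·(1/6) + (-6)·(1/6) + (6)·(1/6) = -3/2.
route B: (5)·(1/2) + (-6)·(1/6) + (3)·(1/6) + (6)·(1/6) = 3.
route C: (-3)·(1/2) + (3)·(1/6) + (-6)·(1/6) + (-2)·(1/6) = -7/3.
The best pure response is route B with expected payoff 3.

3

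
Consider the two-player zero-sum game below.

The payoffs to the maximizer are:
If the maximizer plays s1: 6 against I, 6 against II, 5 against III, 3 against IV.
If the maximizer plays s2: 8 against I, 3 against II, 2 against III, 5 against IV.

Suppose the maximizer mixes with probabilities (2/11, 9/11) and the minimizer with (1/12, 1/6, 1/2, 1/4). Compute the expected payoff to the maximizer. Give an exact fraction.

161/44

Against (1/12, 1/6, 1/2, 1/4), each row's expected payoff is s1: 19/4; s2: 41/12.
Taking the (2/11, 9/11)-weighted average: (2/11)·(19/4) + (9/11)·(41/12) = 161/44.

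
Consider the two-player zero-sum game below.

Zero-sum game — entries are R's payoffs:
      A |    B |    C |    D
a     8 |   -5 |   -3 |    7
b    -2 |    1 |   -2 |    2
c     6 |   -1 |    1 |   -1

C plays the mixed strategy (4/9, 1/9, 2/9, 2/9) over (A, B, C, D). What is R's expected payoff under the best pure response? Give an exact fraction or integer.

35/9

a: (8)·(4/9) + (-5)·(1/9) + (-3)·(2/9) + (7)·(2/9) = 35/9.
b: (-2)·(4/9) + (1)·(1/9) + (-2)·(2/9) + (2)·(2/9) = -7/9.
c: (6)·(4/9) + (-1)·(1/9) + (1)·(2/9) + (-1)·(2/9) = 23/9.
The best pure response is a with expected payoff 35/9.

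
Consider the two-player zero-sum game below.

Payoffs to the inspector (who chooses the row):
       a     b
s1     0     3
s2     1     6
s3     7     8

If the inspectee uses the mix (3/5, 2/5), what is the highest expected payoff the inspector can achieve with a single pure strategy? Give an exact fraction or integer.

37/5

s1: (0)·(3/5) + (3)·(2/5) = 6/5.
s2: (1)·(3/5) + (6)·(2/5) = 3.
s3: (7)·(3/5) + (8)·(2/5) = 37/5.
The best pure response is s3 with expected payoff 37/5.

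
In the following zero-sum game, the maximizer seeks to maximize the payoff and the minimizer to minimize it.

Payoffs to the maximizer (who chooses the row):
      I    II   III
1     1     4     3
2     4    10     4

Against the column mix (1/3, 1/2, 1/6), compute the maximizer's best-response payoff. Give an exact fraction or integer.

1: (1)·(1/3) + (4)·(1/2) + (3)·(1/6) = 17/6.
2: (4)·(1/3) + (10)·(1/2) + (4)·(1/6) = 7.
The best pure response is 2 with expected payoff 7.

7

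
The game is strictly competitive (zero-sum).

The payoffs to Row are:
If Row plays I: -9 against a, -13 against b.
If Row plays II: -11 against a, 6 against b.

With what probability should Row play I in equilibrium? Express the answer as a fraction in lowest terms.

17/21

Row minima are -13 and -11, so Row's maximin is -11; column maxima are -9 and 6, so Column's minimax is -9. These differ, so the equilibrium is in mixed strategies.
Let Row play I with probability p. Column is indifferent when −9p − 11(1−p) = −13p + 6(1−p), giving p = 17/21.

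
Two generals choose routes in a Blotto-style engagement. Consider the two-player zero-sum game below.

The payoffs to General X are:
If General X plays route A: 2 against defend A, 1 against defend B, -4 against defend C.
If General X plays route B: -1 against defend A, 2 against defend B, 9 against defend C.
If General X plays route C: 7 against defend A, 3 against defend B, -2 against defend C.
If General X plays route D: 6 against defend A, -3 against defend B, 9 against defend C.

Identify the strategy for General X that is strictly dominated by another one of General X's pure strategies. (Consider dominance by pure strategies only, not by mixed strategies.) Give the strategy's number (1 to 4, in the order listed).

1

Compare route A with route C: 7 > 2, 3 > 1, -2 > -4.
So route C strictly dominates route A for General X; route A is strictly dominated.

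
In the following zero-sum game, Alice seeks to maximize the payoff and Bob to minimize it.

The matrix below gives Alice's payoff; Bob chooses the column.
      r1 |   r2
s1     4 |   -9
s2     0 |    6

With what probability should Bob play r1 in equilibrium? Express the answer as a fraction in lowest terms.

Row minima are -9 and 0, so Alice's maximin is 0; column maxima are 4 and 6, so Bob's minimax is 4. These differ, so the equilibrium is in mixed strategies.
Let Bob play r1 with probability q. Alice is indifferent when 4q − 9(1−q) = 6(1−q), giving q = 15/19.

15/19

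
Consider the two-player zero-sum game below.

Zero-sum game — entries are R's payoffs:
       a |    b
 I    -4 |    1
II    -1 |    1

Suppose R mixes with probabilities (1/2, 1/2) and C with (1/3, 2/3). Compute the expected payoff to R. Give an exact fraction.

-1/6

Against (1/3, 2/3), each row's expected payoff is I: -2/3; II: 1/3.
Taking the (1/2, 1/2)-weighted average: (1/2)·(-2/3) + (1/2)·(1/3) = -1/6.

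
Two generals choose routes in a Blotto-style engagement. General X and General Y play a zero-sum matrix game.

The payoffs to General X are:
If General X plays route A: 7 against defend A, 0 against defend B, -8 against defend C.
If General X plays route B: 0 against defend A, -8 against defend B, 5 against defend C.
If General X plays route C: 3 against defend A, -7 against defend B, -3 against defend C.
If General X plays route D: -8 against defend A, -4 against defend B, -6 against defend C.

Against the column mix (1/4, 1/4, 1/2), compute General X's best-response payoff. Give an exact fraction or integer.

1/2

route A: (7)·(1/4) + (0)·(1/4) + (-8)·(1/2) = -9/4.
route B: (0)·(1/4) + (-8)·(1/4) + (5)·(1/2) = 1/2.
route C: (3)·(1/4) + (-7)·(1/4) + (-3)·(1/2) = -5/2.
route D: (-8)·(1/4) + (-4)·(1/4) + (-6)·(1/2) = -6.
The best pure response is route B with expected payoff 1/2.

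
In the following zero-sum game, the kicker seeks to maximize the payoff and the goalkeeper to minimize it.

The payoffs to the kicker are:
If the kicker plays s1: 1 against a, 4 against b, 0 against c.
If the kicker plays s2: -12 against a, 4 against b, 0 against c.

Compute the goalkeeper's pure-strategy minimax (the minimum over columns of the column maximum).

The worst case (largest entry) in each column is a: 1, b: 4, c: 0.
The best (smallest) of these is 0.

0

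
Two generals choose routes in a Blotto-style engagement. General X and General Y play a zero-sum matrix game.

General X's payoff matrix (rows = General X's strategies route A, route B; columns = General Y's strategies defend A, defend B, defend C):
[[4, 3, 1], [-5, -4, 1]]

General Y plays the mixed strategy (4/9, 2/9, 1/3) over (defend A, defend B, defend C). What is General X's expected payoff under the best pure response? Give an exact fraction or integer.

route A: (4)·(4/9) + (3)·(2/9) + (1)·(1/3) = 25/9.
route B: (-5)·(4/9) + (-4)·(2/9) + (1)·(1/3) = -25/9.
The best pure response is route A with expected payoff 25/9.

25/9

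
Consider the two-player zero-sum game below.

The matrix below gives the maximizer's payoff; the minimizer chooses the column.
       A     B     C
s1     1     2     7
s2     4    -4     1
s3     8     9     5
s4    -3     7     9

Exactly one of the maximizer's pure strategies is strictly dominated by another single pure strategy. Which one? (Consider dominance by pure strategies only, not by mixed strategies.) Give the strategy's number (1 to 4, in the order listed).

Compare s2 with s3: 8 > 4, 9 > -4, 5 > 1.
So s3 strictly dominates s2 for the maximizer; s2 is strictly dominated.

2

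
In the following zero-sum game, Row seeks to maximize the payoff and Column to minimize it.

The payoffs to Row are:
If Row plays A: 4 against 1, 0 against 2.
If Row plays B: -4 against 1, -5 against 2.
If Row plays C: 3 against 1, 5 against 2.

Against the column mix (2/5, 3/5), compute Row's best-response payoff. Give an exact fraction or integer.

21/5

A: (4)·(2/5) + (0)·(3/5) = 8/5.
B: (-4)·(2/5) + (-5)·(3/5) = -23/5.
C: (3)·(2/5) + (5)·(3/5) = 21/5.
The best pure response is C with expected payoff 21/5.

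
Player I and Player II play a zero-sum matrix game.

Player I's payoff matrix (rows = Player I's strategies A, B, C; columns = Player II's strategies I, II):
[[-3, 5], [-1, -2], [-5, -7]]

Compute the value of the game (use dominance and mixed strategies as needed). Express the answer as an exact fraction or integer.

-11/9

Row C is strictly dominated by row B, so Player I never plays it.
The remaining 2×2 game on (A, B) × (I, II) has no saddle point. Let Player I play A with probability p; indifference gives −3p − (1−p) = 5p − 2(1−p), so p = 1/9.
Similarly Player II's optimal q on I is 7/9, and the value is -3·(7/9) + (5)·(2/9) = -11/9.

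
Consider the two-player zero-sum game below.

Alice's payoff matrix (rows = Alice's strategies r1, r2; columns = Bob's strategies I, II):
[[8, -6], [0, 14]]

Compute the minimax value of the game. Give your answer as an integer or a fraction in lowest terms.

Row minima are -6 and 0, so Alice's maximin is 0; column maxima are 8 and 14, so Bob's minimax is 8. These differ, so the equilibrium is in mixed strategies.
Let Alice play r1 with probability p. Bob is indifferent when 8p = −6p + 14(1−p), giving p = 1/2.
Let Bob play I with probability q. Alice is indifferent when 8q − 6(1−q) = 14(1−q), giving q = 5/7.
The value is 8·(5/7) + (-6)·(2/7) = 4.

4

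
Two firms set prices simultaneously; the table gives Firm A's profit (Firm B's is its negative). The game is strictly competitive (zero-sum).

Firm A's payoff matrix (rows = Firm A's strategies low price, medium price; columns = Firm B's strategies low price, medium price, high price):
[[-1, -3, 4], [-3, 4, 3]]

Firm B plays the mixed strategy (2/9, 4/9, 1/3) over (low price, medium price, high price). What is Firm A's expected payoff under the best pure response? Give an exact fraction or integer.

low price: (-1)·(2/9) + (-3)·(4/9) + (4)·(1/3) = -2/9.
medium price: (-3)·(2/9) + (4)·(4/9) + (3)·(1/3) = 19/9.
The best pure response is medium price with expected payoff 19/9.

19/9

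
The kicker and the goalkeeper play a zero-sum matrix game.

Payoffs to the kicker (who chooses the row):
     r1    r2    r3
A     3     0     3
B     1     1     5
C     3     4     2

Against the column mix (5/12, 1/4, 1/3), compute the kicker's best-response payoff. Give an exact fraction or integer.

A: (3)·(5/12) + (0)·(1/4) + (3)·(1/3) = 9/4.
B: (1)·(5/12) + (1)·(1/4) + (5)·(1/3) = 7/3.
C: (3)·(5/12) + (4)·(1/4) + (2)·(1/3) = 35/12.
The best pure response is C with expected payoff 35/12.

35/12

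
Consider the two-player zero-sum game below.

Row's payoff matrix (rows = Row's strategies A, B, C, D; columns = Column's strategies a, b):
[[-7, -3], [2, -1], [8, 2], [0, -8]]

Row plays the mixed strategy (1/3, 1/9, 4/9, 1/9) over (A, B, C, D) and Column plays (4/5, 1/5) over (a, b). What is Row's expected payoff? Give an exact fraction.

Against (4/5, 1/5), each row's expected payoff is A: -31/5; B: 7/5; C: 34/5; D: -8/5.
Taking the (1/3, 1/9, 4/9, 1/9)-weighted average: (1/3)·(-31/5) + (1/9)·(7/5) + (4/9)·(34/5) + (1/9)·(-8/5) = 14/15.

14/15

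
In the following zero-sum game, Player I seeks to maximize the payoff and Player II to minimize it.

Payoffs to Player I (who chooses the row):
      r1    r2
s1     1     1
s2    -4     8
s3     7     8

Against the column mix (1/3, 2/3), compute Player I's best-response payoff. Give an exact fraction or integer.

s1: (1)·(1/3) + (1)·(2/3) = 1.
s2: (-4)·(1/3) + (8)·(2/3) = 4.
s3: (7)·(1/3) + (8)·(2/3) = 23/3.
The best pure response is s3 with expected payoff 23/3.

23/3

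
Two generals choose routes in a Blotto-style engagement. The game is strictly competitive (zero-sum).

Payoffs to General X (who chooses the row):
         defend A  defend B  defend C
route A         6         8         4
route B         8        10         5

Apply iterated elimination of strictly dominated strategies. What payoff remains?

5

Column defend A is strictly dominated by defend C for General Y (4<6, 5<8); eliminate defend A.
Column defend B is strictly dominated by defend C for General Y (4<8, 5<10); eliminate defend B.
Row route A is strictly dominated by row route B (5>4); eliminate route A.
Only (route B, defend C) remains, with payoff 5.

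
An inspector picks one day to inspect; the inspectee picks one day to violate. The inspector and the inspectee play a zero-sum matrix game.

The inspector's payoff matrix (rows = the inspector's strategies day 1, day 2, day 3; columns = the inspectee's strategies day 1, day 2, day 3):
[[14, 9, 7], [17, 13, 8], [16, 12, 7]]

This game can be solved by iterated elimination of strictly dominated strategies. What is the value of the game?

Row day 3 is strictly dominated by row day 2 (17>16, 13>12, 8>7); eliminate day 3.
Column day 2 is strictly dominated by day 3 for the inspectee (7<9, 8<13); eliminate day 2.
Row day 1 is strictly dominated by row day 2 (17>14, 8>7); eliminate day 1.
Column day 1 is strictly dominated by day 3 for the inspectee (8<17); eliminate day 1.
Only (day 2, day 3) remains, with payoff 8.

8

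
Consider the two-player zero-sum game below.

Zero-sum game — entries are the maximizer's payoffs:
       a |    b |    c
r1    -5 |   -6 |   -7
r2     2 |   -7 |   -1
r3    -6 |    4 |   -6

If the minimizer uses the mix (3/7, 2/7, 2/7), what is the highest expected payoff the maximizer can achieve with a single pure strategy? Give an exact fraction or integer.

r1: (-5)·(3/7) + (-6)·(2/7) + (-7)·(2/7) = -41/7.
r2: (2)·(3/7) + (-7)·(2/7) + (-1)·(2/7) = -10/7.
r3: (-6)·(3/7) + (4)·(2/7) + (-6)·(2/7) = -22/7.
The best pure response is r2 with expected payoff -10/7.

-10/7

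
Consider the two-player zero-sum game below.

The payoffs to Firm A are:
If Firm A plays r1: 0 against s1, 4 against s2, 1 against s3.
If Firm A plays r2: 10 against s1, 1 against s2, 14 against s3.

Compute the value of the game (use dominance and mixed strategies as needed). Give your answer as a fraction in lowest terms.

40/13

Column s3 is strictly dominated by s1 for Firm B (it gives Firm A more in every row).
The remaining 2×2 game on (r1, r2) × (s1, s2) has no saddle point. Let Firm A play r1 with probability p; indifference gives 10(1−p) = 4p + (1−p), so p = 9/13.
Similarly Firm B's optimal q on s1 is 3/13, and the value is 0·(3/13) + (4)·(10/13) = 40/13.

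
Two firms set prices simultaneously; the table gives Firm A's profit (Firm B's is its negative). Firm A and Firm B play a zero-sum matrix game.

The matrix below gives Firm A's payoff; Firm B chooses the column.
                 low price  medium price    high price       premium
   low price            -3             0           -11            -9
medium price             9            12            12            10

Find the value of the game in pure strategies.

Row minima: -11, 9 → Firm A's maximin is 9.
Column maxima: 9, 12, 12, 10 → Firm B's minimax is 9.
They coincide at (medium price, low price), so the value is 9.

9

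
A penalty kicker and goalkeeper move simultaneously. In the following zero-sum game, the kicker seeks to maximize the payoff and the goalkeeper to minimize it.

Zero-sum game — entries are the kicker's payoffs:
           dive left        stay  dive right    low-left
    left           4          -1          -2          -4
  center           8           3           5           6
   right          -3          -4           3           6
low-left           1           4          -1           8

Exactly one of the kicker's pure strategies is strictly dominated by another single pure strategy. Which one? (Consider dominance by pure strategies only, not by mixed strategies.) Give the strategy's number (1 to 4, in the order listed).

1

Compare left with center: 8 > 4, 3 > -1, 5 > -2, 6 > -4.
So center strictly dominates left for the kicker; left is strictly dominated.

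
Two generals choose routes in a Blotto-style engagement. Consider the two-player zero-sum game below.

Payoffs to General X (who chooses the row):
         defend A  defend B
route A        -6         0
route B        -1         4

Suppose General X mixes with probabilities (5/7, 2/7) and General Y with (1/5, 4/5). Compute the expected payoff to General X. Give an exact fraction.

Against (1/5, 4/5), each row's expected payoff is route A: -6/5; route B: 3.
Taking the (5/7, 2/7)-weighted average: (5/7)·(-6/5) + (2/7)·(3) = 0.

0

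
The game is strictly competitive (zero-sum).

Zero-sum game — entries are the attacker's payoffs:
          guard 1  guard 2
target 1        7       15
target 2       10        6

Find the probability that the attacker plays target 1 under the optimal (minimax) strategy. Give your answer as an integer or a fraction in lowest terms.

1/3

Row minima are 7 and 6, so the attacker's maximin is 7; column maxima are 10 and 15, so the defender's minimax is 10. These differ, so the equilibrium is in mixed strategies.
Let the attacker play target 1 with probability p. The defender is indifferent when 7p + 10(1−p) = 15p + 6(1−p), giving p = 1/3.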